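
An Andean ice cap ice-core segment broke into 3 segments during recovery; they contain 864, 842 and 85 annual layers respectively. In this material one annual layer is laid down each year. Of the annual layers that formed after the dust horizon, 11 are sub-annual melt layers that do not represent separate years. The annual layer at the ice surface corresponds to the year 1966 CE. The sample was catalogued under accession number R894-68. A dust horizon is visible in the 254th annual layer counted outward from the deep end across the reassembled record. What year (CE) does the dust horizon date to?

440 CE

Total annual layers = 864 + 842 + 85 = 1791.
1791 − 254 = 1537 annual layers lie beyond the dust horizon toward the ice surface.
1537 − 11 false = 1526 true annual layers after the dust horizon.
Counting back 1526 years from 1966 CE places the dust horizon in 1966 − 1526 = 440 CE.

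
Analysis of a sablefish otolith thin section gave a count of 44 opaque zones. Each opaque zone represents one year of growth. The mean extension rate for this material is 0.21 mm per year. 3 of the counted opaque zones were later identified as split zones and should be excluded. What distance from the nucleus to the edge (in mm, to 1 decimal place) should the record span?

8.6 mm

Adjusted count: 44 − 3 = 41 opaque zones.
41 years at 0.21 mm/year gives 0.21 × 41 = 8.6 mm.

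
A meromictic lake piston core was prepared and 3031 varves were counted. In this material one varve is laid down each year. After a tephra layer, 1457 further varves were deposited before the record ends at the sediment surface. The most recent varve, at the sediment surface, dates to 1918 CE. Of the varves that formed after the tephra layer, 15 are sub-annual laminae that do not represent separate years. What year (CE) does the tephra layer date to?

1457 varves formed after the tephra layer.
Removing the 15 false varves leaves 1457 − 15 = 1442 true varves beyond the tephra layer.
1918 − 1442 = 476 CE.

476 CE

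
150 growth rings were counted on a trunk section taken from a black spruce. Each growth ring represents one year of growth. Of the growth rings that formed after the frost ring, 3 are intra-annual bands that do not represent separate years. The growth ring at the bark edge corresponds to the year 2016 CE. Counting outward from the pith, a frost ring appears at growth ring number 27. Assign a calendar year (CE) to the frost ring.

1896 CE

Between growth ring 27 and the bark edge there are 150 − 27 = 123 growth rings.
Excluding 3 false growth rings: 123 − 3 = 120.
Counting back 120 years from 2016 CE places the frost ring in 2016 − 120 = 1896 CE.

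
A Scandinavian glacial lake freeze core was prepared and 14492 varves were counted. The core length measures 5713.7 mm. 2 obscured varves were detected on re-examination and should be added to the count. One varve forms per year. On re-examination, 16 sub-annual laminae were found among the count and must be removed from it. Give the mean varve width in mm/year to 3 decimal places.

0.395 mm/year

Adjusted count: 14492 − 16 + 2 = 14478 varves.
Mean rate = 5713.7 mm / 14478 years ≈ 0.395 mm/year.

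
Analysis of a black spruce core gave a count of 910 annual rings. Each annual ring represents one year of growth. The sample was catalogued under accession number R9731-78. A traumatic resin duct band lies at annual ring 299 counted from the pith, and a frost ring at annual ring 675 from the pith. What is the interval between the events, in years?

376 years

675 − 299 = 376 annual rings lie between the two events.
One annual ring per year makes the interval 376 years.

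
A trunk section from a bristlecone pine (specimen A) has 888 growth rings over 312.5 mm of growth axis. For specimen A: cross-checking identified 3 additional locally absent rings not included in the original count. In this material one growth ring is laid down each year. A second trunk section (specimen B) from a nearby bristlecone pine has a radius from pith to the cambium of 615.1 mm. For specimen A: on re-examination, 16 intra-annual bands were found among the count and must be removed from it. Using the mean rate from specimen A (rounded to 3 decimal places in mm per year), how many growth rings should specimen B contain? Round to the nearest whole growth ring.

Specimen A: true growth ring count = 888 − 16 + 3 = 875.
A: Extension rate ≈ 312.5 / 875 = 0.357 mm/yr.
Specimen B: 615.1 mm / 0.357 mm per year = 1722.97 years ≈ 1723 growth rings.

1723 growth rings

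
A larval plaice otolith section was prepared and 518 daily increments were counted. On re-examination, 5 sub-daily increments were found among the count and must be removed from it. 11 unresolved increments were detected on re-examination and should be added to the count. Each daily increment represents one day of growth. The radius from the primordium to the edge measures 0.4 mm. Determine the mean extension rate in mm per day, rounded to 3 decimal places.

0.001 mm per day

True daily increment count = 518 − 5 + 11 = 524.
Mean rate = 0.4 mm / 524 days ≈ 0.001 mm per day.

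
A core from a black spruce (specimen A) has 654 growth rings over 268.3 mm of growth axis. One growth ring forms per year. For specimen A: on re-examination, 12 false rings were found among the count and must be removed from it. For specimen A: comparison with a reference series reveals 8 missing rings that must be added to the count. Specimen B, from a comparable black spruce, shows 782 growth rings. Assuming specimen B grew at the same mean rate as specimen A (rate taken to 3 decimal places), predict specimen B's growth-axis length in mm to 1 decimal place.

Specimen A: adjusted count: 654 − 12 + 8 = 650 growth rings.
A: Extension rate ≈ 268.3 / 650 = 0.413 mm/year.
For B, 0.413 mm/year × 782 years = 323.0 mm.

323.0 mm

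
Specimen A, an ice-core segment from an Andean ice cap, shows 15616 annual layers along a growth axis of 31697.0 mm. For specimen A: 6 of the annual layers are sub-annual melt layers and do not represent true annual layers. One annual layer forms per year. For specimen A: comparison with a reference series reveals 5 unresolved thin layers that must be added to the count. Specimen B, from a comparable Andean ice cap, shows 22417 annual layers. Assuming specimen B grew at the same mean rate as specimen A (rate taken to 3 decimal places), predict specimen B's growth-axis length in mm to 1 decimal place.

Specimen A: after corrections the count is 15616 − 6 + 5 = 15615 annual layers.
A: Mean rate = 31697.0 mm / 15615 years ≈ 2.030 mm per year.
For B, 2.030 mm/year × 22417 years = 45506.5 mm.

45506.5 mm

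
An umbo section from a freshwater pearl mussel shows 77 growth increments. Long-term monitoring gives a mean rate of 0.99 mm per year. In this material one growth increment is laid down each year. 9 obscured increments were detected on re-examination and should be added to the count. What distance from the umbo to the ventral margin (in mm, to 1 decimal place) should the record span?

85.1 mm

True growth increment count = 77 + 9 = 86.
86 years at 0.99 mm/year gives 0.99 × 86 = 85.1 mm.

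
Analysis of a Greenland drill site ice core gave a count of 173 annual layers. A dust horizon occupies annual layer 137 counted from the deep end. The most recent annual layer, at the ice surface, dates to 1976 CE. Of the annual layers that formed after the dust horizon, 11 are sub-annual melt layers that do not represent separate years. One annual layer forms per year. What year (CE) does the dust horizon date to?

Between annual layer 137 and the ice surface there are 173 − 137 = 36 annual layers.
36 − 11 false = 25 true annual layers after the dust horizon.
1976 − 25 = 1951 CE.

1951 CE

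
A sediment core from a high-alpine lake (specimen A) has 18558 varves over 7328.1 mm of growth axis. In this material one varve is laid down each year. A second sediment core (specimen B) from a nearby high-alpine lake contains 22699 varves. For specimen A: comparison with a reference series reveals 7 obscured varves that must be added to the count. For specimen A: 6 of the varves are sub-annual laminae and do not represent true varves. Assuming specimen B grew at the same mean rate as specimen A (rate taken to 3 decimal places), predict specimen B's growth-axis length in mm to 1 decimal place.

8966.1 mm

Specimen A: true varve count = 18558 − 6 + 7 = 18559.
A: Extension rate ≈ 7328.1 / 18559 = 0.395 mm per year.
B's length ≈ 0.395 × 22699 = 8966.1 mm.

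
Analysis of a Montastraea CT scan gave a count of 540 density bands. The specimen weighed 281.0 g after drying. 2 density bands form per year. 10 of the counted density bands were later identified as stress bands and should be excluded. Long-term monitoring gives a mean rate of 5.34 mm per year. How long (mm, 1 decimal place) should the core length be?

Adjusted count: 540 − 10 = 530 density bands.
With 2 density bands per year, 530 / 2 = 265 years.
265 years at 5.34 mm/year gives 5.34 × 265 = 1415.1 mm.

1415.1 mm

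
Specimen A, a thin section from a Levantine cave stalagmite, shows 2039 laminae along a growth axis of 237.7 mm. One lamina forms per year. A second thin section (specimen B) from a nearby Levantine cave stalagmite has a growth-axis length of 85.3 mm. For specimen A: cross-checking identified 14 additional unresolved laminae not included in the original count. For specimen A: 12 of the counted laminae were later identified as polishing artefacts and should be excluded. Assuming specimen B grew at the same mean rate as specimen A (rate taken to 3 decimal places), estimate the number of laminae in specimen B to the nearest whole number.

Specimen A: correcting the raw count gives 2039 − 12 + 14 = 2041 true laminae.
A: Extension rate ≈ 237.7 / 2041 = 0.116 mm/yr.
For B, 85.3 / 0.116 = 735.34 years ≈ 735 laminae.

735 laminae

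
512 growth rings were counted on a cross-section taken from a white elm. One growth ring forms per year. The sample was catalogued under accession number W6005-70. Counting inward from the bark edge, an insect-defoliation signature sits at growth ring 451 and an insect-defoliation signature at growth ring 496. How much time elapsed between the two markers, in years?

496 − 451 = 45 growth rings lie between the two events.
At one growth ring per year, 45 years elapsed between them.

45 years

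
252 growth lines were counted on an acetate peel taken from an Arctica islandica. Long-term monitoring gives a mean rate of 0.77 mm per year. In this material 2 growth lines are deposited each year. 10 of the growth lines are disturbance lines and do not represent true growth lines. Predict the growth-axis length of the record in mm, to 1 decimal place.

93.2 mm

True growth line count = 252 − 10 = 242.
Dividing by 2 growth lines per year: 242 / 2 = 121 years.
Predicted length = 0.77 mm/year × 121 years = 93.2 mm.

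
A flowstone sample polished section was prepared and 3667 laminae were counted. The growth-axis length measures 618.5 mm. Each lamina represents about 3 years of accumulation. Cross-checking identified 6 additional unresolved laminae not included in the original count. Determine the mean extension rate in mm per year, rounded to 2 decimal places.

0.06 mm per year

True lamina count = 3667 + 6 = 3673.
Multiplying by 3 years per lamina: 3673 × 3 = 11019 years.
Extension rate ≈ 618.5 / 11019 = 0.06 mm per year.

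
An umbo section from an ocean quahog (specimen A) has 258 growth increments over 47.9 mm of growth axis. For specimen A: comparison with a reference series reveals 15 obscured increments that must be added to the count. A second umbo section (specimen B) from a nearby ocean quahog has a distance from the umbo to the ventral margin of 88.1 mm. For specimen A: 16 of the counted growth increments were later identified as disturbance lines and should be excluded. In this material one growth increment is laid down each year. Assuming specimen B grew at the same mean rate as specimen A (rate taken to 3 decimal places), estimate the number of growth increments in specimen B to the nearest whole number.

474 growth increments

Specimen A: correcting the raw count gives 258 − 16 + 15 = 257 true growth increments.
A: Mean rate = 47.9 mm / 257 years ≈ 0.186 mm/year.
Specimen B: 88.1 mm / 0.186 mm per year = 473.66 years ≈ 474 growth increments.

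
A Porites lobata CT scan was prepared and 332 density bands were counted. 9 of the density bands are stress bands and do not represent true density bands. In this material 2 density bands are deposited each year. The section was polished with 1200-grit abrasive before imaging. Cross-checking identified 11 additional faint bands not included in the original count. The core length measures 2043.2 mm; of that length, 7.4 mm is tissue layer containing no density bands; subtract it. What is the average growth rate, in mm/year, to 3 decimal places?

12.190 mm/year

After corrections the count is 332 − 9 + 11 = 334 density bands.
334 density bands at 2 per year is 334 / 2 = 167 years.
The growth record spans 2043.2 − 7.4 = 2035.8 mm.
Extension rate ≈ 2035.8 / 167 = 12.190 mm/year.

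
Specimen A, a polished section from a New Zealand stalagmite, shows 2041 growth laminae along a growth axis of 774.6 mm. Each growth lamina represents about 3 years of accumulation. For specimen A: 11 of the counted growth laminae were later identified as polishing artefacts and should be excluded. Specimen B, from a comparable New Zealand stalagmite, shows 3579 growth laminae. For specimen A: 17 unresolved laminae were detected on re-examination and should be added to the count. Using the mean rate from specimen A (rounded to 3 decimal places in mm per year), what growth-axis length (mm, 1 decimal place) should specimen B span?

Specimen A: true growth lamina count = 2041 − 11 + 17 = 2047.
Specimen A: multiplying by 3 years per growth lamina: 2047 × 3 = 6141 years.
A: Mean rate = 774.6 mm / 6141 years ≈ 0.126 mm per year.
Specimen B: 3579 growth laminae at 3 years each span 3579 × 3 = 10737 years. For B, 0.126 mm/year × 10737 years = 1352.9 mm.

1352.9 mm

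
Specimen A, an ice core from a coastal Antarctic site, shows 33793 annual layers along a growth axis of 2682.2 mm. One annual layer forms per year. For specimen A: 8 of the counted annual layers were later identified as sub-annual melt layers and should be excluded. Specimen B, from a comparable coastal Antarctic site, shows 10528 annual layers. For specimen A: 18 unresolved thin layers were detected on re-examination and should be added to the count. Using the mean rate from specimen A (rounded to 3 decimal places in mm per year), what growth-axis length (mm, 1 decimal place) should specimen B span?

831.7 mm

Specimen A: correcting the raw count gives 33793 − 8 + 18 = 33803 true annual layers.
A: 2682.2 mm over 33803 years gives 2682.2 / 33803 ≈ 0.079 mm/year.
For B, 0.079 mm/year × 10528 years = 831.7 mm.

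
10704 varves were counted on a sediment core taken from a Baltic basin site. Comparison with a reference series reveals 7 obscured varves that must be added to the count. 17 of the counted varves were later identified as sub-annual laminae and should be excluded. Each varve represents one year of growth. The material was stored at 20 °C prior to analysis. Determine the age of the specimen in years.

10694 years

After corrections the count is 10704 − 17 + 7 = 10694 varves.
At one varve per year, that is 10694 years.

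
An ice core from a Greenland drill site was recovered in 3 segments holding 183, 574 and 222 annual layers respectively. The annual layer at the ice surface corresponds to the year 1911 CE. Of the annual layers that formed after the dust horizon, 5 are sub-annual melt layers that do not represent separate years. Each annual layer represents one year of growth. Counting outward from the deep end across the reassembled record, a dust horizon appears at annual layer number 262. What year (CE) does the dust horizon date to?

Total annual layers = 183 + 574 + 222 = 979.
Between annual layer 262 and the ice surface there are 979 − 262 = 717 annual layers.
Excluding 5 false annual layers: 717 − 5 = 712.
1911 − 712 = 1199 CE.

1199 CE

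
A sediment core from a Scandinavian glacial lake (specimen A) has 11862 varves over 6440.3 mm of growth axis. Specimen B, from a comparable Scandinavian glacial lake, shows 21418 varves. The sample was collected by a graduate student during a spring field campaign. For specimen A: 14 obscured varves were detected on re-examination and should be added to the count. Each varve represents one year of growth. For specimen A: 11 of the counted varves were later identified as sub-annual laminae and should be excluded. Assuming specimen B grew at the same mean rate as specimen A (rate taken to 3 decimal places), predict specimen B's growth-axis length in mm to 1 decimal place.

Specimen A: correcting the raw count gives 11862 − 11 + 14 = 11865 true varves.
A: 6440.3 mm over 11865 years gives 6440.3 / 11865 ≈ 0.543 mm per year.
Length of B = 0.543 × 21418 = 11630.0 mm.

11630.0 mm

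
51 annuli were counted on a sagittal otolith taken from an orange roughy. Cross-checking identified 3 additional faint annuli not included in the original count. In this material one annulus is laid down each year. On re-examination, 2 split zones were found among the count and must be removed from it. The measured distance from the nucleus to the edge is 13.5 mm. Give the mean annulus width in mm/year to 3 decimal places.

Adjusted count: 51 − 2 + 3 = 52 annuli.
Extension rate ≈ 13.5 / 52 = 0.260 mm/year.

0.260 mm/year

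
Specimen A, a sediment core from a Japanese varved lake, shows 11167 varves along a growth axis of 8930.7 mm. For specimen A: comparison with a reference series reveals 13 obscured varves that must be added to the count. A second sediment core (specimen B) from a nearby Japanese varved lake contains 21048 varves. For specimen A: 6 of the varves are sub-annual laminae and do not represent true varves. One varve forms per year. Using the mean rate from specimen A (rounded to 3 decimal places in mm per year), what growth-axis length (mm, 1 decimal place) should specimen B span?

Specimen A: adjusted count: 11167 − 6 + 13 = 11174 varves.
A: 8930.7 mm over 11174 years gives 8930.7 / 11174 ≈ 0.799 mm/yr.
Length of B = 0.799 × 21048 = 16817.4 mm.

16817.4 mm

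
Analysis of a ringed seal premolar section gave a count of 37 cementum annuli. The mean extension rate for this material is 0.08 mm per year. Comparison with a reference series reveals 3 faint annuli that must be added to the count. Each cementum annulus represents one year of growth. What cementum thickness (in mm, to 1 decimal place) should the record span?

Adjusted count: 37 + 3 = 40 cementum annuli.
40 years at 0.08 mm/year gives 0.08 × 40 = 3.2 mm.

3.2 mm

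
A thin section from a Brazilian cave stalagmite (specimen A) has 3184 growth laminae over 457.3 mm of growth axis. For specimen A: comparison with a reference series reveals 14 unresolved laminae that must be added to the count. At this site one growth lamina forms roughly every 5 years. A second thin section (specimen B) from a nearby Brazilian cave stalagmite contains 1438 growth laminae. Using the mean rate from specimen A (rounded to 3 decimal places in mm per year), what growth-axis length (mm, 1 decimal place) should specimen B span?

Specimen A: adjusted count: 3184 + 14 = 3198 growth laminae.
Specimen A: 3198 growth laminae at 5 years each span 3198 × 5 = 15990 years.
A: Extension rate ≈ 457.3 / 15990 = 0.029 mm/year.
Specimen B: at 5 years per growth lamina, 1438 × 5 = 7190 years. For B, 0.029 mm/year × 7190 years = 208.5 mm.

208.5 mm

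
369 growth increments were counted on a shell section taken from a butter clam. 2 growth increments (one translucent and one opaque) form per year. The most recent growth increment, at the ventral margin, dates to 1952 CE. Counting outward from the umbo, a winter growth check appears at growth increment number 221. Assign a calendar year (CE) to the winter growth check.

Between growth increment 221 and the ventral margin there are 369 − 221 = 148 growth increments.
With 2 growth increments per year, 148 / 2 = 74 years.
The growth increment at the ventral margin is 1952 CE, so the winter growth check dates to 1952 − 74 = 1878 CE.

1878 CE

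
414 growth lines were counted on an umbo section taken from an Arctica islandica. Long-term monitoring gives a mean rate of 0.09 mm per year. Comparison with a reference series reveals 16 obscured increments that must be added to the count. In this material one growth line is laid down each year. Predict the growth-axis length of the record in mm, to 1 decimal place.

Correcting the raw count gives 414 + 16 = 430 true growth lines.
Length ≈ 0.09 × 430 = 38.7 mm.

38.7 mm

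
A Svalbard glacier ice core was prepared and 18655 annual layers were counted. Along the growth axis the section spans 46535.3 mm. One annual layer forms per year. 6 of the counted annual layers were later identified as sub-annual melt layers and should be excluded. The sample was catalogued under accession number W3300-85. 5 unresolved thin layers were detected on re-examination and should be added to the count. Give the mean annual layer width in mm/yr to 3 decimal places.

True annual layer count = 18655 − 6 + 5 = 18654.
Mean rate = 46535.3 mm / 18654 years ≈ 2.495 mm/yr.

2.495 mm/yr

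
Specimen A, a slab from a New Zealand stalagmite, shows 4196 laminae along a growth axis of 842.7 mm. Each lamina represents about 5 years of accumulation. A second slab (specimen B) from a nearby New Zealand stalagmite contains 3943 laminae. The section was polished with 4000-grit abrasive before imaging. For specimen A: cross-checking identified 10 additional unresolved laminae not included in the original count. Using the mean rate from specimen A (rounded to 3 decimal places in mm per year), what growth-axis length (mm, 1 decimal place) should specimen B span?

Specimen A: after corrections the count is 4196 + 10 = 4206 laminae.
Specimen A: multiplying by 5 years per lamina: 4206 × 5 = 21030 years.
A: Extension rate ≈ 842.7 / 21030 = 0.040 mm/year.
Specimen B: multiplying by 5 years per lamina: 3943 × 5 = 19715 years. B's length ≈ 0.040 × 19715 = 788.6 mm.

788.6 mm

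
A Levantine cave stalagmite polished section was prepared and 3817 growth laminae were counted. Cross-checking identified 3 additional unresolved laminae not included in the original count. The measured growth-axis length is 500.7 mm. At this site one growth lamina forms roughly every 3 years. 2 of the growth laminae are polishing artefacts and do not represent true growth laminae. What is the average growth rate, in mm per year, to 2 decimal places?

Correcting the raw count gives 3817 − 2 + 3 = 3818 true growth laminae.
Multiplying by 3 years per growth lamina: 3818 × 3 = 11454 years.
Mean rate = 500.7 mm / 11454 years ≈ 0.04 mm per year.

0.04 mm per year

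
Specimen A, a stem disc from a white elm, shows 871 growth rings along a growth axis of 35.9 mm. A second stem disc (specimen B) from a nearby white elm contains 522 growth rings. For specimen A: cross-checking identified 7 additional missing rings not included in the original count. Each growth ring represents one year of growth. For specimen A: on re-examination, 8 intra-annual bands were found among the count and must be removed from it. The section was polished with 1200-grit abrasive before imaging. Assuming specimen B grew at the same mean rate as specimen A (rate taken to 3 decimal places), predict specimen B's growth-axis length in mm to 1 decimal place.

Specimen A: adjusted count: 871 − 8 + 7 = 870 growth rings.
A: Mean rate = 35.9 mm / 870 years ≈ 0.041 mm/yr.
Length of B = 0.041 × 522 = 21.4 mm.

21.4 mm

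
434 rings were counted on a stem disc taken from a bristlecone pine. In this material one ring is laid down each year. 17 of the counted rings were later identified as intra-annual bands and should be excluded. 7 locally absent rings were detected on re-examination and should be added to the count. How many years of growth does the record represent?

424 years

Adjusted count: 434 − 17 + 7 = 424 rings.
With a one-to-one ring periodicity this is 424 years.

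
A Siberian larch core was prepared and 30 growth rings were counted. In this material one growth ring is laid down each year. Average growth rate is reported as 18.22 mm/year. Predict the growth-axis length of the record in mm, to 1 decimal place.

30 years of growth are recorded.
Predicted length = 18.22 mm/year × 30 years = 546.6 mm.

546.6 mm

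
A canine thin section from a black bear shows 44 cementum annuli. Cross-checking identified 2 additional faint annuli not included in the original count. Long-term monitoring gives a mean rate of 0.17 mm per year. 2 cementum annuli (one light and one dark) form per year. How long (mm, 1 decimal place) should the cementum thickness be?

True cementum annulus count = 44 + 2 = 46.
46 cementum annuli at 2 per year is 46 / 2 = 23 years.
Predicted length = 0.17 mm/year × 23 years = 3.9 mm.

3.9 mm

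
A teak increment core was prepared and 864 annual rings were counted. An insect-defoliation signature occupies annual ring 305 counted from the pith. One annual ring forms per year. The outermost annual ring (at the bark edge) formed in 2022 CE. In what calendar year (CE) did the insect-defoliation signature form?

864 − 305 = 559 annual rings lie beyond the insect-defoliation signature toward the bark edge.
2022 − 559 = 1463 CE.

1463 CE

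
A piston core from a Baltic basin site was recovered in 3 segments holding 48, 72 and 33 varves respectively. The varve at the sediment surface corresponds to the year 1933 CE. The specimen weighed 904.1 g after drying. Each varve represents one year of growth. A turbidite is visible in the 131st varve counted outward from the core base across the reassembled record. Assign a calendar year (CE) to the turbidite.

1911 CE

Total varves = 48 + 72 + 33 = 153.
153 − 131 = 22 varves lie beyond the turbidite toward the sediment surface.
1933 − 22 = 1911 CE.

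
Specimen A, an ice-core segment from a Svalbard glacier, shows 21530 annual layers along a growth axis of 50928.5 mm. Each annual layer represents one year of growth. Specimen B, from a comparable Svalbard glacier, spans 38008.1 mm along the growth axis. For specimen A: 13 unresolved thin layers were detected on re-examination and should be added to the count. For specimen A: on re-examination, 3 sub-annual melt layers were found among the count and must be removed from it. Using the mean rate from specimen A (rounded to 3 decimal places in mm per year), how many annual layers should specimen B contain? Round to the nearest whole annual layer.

16078 annual layers

Specimen A: correcting the raw count gives 21530 − 3 + 13 = 21540 true annual layers.
A: 50928.5 mm over 21540 years gives 50928.5 / 21540 ≈ 2.364 mm/year.
B spans 38008.1 / 2.364 = 16077.88 years ≈ 16078 annual layers.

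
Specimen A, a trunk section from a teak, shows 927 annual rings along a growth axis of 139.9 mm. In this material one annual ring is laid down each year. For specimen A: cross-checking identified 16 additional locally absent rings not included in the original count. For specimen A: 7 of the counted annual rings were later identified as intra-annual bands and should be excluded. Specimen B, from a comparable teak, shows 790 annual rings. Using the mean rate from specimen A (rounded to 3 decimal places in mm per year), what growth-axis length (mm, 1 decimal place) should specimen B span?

117.7 mm

Specimen A: after corrections the count is 927 − 7 + 16 = 936 annual rings.
A: 139.9 mm over 936 years gives 139.9 / 936 ≈ 0.149 mm/yr.
For B, 0.149 mm/year × 790 years = 117.7 mm.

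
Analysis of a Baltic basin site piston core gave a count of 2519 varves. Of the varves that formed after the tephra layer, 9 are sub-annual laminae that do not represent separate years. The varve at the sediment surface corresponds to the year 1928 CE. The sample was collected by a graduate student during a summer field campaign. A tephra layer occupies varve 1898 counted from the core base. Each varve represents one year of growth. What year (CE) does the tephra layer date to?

1316 CE

The tephra layer sits at varve 1898 from the core base, so 2519 − 1898 = 621 varves formed after it.
621 − 9 false = 612 true varves after the tephra layer.
Counting back 612 years from 1928 CE places the tephra layer in 1928 − 612 = 1316 CE.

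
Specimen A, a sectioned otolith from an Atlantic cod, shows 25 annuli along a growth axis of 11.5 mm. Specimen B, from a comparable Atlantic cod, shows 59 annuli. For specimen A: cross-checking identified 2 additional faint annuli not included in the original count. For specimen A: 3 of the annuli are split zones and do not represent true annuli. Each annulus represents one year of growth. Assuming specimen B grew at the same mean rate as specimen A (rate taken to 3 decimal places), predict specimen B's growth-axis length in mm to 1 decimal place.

28.3 mm

Specimen A: correcting the raw count gives 25 − 3 + 2 = 24 true annuli.
A: Mean rate = 11.5 mm / 24 years ≈ 0.479 mm/year.
For B, 0.479 mm/year × 59 years = 28.3 mm.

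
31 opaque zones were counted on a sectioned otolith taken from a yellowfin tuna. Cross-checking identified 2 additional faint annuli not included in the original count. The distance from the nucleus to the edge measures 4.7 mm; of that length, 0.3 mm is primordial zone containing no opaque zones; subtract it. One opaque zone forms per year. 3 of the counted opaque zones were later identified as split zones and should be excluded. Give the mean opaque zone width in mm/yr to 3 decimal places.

After corrections the count is 31 − 3 + 2 = 30 opaque zones.
Net length = 4.7 − 0.3 = 4.4 mm.
Mean rate = 4.4 mm / 30 years ≈ 0.147 mm/yr.

0.147 mm/yr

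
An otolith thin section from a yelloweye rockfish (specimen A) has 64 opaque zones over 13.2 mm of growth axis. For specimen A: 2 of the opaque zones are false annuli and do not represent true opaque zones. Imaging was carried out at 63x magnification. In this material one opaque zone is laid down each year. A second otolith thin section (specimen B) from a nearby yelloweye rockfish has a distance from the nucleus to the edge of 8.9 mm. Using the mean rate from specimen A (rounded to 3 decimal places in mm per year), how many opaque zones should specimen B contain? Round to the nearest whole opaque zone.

Specimen A: after corrections the count is 64 − 2 = 62 opaque zones.
A: Extension rate ≈ 13.2 / 62 = 0.213 mm/year.
B spans 8.9 / 0.213 = 41.78 years ≈ 42 opaque zones.

42 opaque zones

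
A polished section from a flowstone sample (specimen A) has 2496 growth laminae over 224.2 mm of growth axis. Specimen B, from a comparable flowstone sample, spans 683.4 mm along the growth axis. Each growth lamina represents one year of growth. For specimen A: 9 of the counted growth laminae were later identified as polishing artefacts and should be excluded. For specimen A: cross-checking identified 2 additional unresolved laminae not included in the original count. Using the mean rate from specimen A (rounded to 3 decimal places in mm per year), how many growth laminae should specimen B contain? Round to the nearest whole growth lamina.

7593 growth laminae

Specimen A: correcting the raw count gives 2496 − 9 + 2 = 2489 true growth laminae.
A: 224.2 mm over 2489 years gives 224.2 / 2489 ≈ 0.090 mm per year.
Specimen B: 683.4 mm / 0.090 mm per year = 7593.33 years ≈ 7593 growth laminae.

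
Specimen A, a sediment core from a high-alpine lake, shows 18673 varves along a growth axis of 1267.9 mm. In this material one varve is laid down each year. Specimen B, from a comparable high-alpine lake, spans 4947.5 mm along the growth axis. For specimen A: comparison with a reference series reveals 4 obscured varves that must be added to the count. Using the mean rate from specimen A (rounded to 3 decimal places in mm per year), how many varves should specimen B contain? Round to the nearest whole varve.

72757 varves

Specimen A: correcting the raw count gives 18673 + 4 = 18677 true varves.
A: 1267.9 mm over 18677 years gives 1267.9 / 18677 ≈ 0.068 mm per year.
B spans 4947.5 / 0.068 = 72757.35 years ≈ 72757 varves.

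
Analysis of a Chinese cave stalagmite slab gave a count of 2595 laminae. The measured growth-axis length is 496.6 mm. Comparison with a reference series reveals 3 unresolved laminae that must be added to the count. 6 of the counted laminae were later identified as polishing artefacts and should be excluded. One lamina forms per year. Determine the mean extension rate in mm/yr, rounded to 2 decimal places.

0.19 mm/yr

After corrections the count is 2595 − 6 + 3 = 2592 laminae.
Mean rate = 496.6 mm / 2592 years ≈ 0.19 mm/yr.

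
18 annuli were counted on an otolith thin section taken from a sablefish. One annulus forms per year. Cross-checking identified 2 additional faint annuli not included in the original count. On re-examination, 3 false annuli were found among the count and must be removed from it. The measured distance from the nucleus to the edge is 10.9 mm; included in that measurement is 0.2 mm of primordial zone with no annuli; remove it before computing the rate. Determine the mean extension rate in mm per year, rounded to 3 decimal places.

After corrections the count is 18 − 3 + 2 = 17 annuli.
Removing the 0.2 mm offcut leaves 10.9 − 0.2 = 10.7 mm.
Extension rate ≈ 10.7 / 17 = 0.629 mm per year.

0.629 mm per year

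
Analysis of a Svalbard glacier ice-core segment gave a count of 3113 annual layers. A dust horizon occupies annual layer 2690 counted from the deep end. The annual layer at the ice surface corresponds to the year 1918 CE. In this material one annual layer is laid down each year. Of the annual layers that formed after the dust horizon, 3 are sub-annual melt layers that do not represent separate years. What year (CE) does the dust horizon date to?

3113 − 2690 = 423 annual layers lie beyond the dust horizon toward the ice surface.
423 − 3 false = 420 true annual layers after the dust horizon.
Counting back 420 years from 1918 CE places the dust horizon in 1918 − 420 = 1498 CE.

1498 CE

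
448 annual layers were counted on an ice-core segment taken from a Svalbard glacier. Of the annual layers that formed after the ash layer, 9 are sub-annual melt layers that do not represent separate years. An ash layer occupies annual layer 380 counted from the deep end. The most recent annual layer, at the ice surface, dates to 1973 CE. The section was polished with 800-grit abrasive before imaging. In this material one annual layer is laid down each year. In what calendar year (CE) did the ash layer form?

1914 CE

448 − 380 = 68 annual layers lie beyond the ash layer toward the ice surface.
Excluding 9 false annual layers: 68 − 9 = 59.
1973 − 59 = 1914 CE.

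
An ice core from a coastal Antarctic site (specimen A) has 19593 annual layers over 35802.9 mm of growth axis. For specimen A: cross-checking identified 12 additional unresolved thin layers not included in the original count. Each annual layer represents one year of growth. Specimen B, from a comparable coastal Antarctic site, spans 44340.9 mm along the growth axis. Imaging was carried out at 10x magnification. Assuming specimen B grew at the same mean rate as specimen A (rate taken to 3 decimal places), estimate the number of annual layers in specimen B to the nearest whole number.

24283 annual layers

Specimen A: adjusted count: 19593 + 12 = 19605 annual layers.
A: Extension rate ≈ 35802.9 / 19605 = 1.826 mm/year.
B spans 44340.9 / 1.826 = 24283.08 years ≈ 24283 annual layers.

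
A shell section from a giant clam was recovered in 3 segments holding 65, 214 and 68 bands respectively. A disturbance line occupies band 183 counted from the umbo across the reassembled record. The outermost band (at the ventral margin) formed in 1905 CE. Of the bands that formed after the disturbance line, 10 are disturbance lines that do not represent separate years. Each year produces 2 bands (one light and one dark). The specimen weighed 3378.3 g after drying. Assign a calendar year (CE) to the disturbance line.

1828 CE

Total bands = 65 + 214 + 68 = 347.
The disturbance line sits at band 183 from the umbo, so 347 − 183 = 164 bands formed after it.
Excluding 10 false bands: 164 − 10 = 154.
With 2 bands per year, 154 / 2 = 77 years.
The band at the ventral margin is 1905 CE, so the disturbance line dates to 1905 − 77 = 1828 CE.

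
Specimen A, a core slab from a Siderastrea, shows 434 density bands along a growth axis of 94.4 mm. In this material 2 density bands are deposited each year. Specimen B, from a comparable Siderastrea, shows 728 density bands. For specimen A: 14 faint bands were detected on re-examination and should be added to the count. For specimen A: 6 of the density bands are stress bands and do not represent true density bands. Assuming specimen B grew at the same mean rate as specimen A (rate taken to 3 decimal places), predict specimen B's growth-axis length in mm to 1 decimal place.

Specimen A: correcting the raw count gives 434 − 6 + 14 = 442 true density bands.
Specimen A: with 2 density bands per year, 442 / 2 = 221 years.
A: 94.4 mm over 221 years gives 94.4 / 221 ≈ 0.427 mm per year.
Specimen B: with 2 density bands per year, 728 / 2 = 364 years. B's length ≈ 0.427 × 364 = 155.4 mm.

155.4 mm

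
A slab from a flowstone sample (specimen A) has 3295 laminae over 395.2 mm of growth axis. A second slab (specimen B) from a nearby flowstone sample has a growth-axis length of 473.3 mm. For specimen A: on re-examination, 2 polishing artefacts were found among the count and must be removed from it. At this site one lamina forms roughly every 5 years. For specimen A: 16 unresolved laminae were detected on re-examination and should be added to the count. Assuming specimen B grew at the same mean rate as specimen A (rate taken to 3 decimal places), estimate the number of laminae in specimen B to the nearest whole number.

3944 laminae

Specimen A: true lamina count = 3295 − 2 + 16 = 3309.
Specimen A: at 5 years per lamina, 3309 × 5 = 16545 years.
A: Mean rate = 395.2 mm / 16545 years ≈ 0.024 mm/yr.
For B, 473.3 / 0.024 = 19720.83 years; at 5 years per lamina that is 19720.83 / 5 ≈ 3944 laminae.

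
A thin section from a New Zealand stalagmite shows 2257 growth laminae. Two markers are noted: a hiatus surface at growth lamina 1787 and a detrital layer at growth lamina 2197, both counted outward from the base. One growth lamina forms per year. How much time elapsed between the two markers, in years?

The two markers are separated by 2197 − 1787 = 410 growth laminae.
At one growth lamina per year, 410 years elapsed between them.

410 yr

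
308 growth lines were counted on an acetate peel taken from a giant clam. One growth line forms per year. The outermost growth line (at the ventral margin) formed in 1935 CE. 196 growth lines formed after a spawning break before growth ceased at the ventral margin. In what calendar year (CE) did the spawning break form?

196 growth lines post-date the spawning break.
Counting back 196 years from 1935 CE places the spawning break in 1935 − 196 = 1739 CE.

1739 CE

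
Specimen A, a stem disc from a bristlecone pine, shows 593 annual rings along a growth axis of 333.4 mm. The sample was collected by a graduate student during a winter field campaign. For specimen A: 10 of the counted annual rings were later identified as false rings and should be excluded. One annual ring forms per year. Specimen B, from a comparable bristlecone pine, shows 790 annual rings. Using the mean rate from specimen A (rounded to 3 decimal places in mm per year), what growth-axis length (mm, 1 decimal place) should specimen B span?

Specimen A: true annual ring count = 593 − 10 = 583.
A: 333.4 mm over 583 years gives 333.4 / 583 ≈ 0.572 mm/year.
B's length ≈ 0.572 × 790 = 451.9 mm.

451.9 mm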